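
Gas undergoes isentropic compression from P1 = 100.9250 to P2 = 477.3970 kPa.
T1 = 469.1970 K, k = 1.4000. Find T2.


(k-1)/k = 0.2857
(P2/P1)^exp = 1.5589
T2 = 469.1970 * 1.5589 = 731.4394 K

731.4394 K


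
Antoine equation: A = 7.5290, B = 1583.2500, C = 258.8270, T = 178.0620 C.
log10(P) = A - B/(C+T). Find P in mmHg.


C+T = 436.8890
B/(C+T) = 3.6239
log10(P) = 7.5290 - 3.6239 = 3.9051
P = 10^3.9051 = 8036.7748 mmHg

8036.7748 mmHg


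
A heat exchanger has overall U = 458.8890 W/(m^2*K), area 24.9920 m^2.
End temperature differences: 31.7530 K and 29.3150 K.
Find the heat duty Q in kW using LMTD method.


LMTD = 30.5178 K
Q = 458.8890 * 24.9920 * 30.5178 = 349994.7032 W = 349.9947 kW

349.9947 kW


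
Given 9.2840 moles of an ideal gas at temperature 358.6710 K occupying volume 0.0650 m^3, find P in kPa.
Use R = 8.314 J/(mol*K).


P = nRT/V = 9.2840 * 8.314 * 358.6710 / 0.0650
= 27684.8016 / 0.0650 = 425920.0247 Pa = 425.9200 kPa

425.9200 kPa


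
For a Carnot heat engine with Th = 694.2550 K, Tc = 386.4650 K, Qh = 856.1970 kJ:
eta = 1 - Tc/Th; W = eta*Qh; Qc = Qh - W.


eta = 1 - 386.4650/694.2550 = 0.4433
W = 0.4433 * 856.1970 = 379.5851 kJ
Qc = 856.1970 - 379.5851 = 476.6119 kJ

eta = 44.3339%, W = 379.5851 kJ, Qc = 476.6119 kJ


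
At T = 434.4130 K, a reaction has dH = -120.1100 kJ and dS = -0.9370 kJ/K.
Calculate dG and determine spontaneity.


T*dS = 434.4130 * -0.9370 = -407.0450 kJ
dG = -120.1100 + 407.0450 = 286.9350 kJ (non-spontaneous)

dG = 286.9350 kJ, non-spontaneous


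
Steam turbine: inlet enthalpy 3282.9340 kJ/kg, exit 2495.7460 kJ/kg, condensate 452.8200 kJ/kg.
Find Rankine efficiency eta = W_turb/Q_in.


W = 787.1880 kJ/kg
Q_in = 2830.1140 kJ/kg
eta = 0.2781 = 27.8147%

eta = 27.8147%


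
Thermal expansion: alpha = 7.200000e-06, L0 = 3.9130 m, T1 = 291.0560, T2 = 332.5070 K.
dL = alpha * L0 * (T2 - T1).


dT = 41.4510 K
dL = 7.200000e-06 * 3.9130 * 41.4510 = 0.001168 m
L_final = 3.914168 m

dL = 0.001168 m


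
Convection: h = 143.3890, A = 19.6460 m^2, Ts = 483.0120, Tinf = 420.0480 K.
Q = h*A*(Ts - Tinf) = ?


dT = 62.9640 K
Q = 143.3890 * 19.6460 * 62.9640 = 177370.8658 W

177370.8658 W


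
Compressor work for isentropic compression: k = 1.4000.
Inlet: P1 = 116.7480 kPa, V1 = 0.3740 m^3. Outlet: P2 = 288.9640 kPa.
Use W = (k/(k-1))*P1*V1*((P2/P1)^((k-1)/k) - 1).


(k-1)/k = 0.2857
(P2/P1)^exp = 1.2956
W = 3.5000 * 116.7480 * 0.3740 * (1.2956 - 1) = 45.1675 kJ

45.1675 kJ


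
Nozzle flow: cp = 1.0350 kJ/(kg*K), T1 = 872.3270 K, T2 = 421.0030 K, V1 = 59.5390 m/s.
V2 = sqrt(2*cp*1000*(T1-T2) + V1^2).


dT = 451.3240 K
2*cp*1000*dT = 934240.6800
V1^2 = 3544.8925
V2 = sqrt(937785.5725) = 968.3933 m/s

968.3933 m/s


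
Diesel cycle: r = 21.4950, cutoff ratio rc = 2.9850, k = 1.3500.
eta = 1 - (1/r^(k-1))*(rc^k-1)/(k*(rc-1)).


r^(k-1) = 2.9263
rc^k = 4.3770
eta = 0.5694 = 56.9358%

56.9358%


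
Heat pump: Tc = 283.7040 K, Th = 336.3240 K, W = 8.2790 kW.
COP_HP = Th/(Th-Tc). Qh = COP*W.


COP = 336.3240 / 52.6200 = 6.3916
Qh = 6.3916 * 8.2790 = 52.9157 kW

COP = 6.3916, Qh = 52.9157 kW


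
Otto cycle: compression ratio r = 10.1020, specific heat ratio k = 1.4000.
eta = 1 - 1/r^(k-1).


r^(k-1) = 2.5221
eta = 1 - 1/2.5221 = 0.6035 = 60.3506%

60.3506%


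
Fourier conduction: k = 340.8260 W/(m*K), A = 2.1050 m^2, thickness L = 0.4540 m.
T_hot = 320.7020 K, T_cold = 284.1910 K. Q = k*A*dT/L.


dT = 36.5110 K
Q = 340.8260 * 2.1050 * 36.5110 / 0.4540 = 57696.9284 W

57696.9284 W


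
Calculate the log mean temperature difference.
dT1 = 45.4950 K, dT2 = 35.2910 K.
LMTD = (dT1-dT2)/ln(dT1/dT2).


dT1/dT2 = 1.2891
ln(dT1/dT2) = 0.2540
LMTD = 10.2040 / 0.2540 = 40.1773 K

40.1773 K


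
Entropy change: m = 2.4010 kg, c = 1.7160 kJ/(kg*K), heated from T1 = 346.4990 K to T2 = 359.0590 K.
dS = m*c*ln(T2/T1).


T2/T1 = 1.0362
ln(T2/T1) = 0.0356
dS = 2.4010 * 1.7160 * 0.0356 = 0.1467 kJ/K

0.1467 kJ/K


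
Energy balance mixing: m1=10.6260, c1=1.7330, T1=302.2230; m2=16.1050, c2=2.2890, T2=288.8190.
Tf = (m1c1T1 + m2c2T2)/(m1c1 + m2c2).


num = 16212.5169
den = 55.2792
Tf = 293.2842 K

293.2842 K


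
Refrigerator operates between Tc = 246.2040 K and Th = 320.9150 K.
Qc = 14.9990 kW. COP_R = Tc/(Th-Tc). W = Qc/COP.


COP = 246.2040 / 74.7110 = 3.2954
W = 14.9990 / 3.2954 = 4.5515 kW

COP = 3.2954, W = 4.5515 kW


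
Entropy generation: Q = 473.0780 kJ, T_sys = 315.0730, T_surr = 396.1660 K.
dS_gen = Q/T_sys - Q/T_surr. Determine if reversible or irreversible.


dS_sys = 473.0780/315.0730 = 1.5015 kJ/K
dS_surr = -473.0780/396.1660 = -1.1941 kJ/K
dS_gen = 1.5015 - 1.1941 = 0.3073 kJ/K (irreversible)

dS_gen = 0.3073 kJ/K, irreversible


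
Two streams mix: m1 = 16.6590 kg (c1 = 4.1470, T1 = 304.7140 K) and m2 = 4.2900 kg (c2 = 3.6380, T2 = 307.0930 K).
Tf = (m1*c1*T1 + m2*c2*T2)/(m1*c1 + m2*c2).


num = 25843.9346
den = 84.6919
Tf = 305.1524 K

305.1524 K


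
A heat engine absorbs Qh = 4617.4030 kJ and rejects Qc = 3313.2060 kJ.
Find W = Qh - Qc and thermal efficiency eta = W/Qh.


W = 4617.4030 - 3313.2060 = 1304.1970 kJ
eta = 1304.1970 / 4617.4030 = 0.2825 = 28.2452%

W = 1304.1970 kJ, eta = 28.2452%


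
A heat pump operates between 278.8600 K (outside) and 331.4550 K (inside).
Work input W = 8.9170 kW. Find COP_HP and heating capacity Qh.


COP = 331.4550 / 52.5950 = 6.3020
Qh = 6.3020 * 8.9170 = 56.1952 kW

COP = 6.3020, Qh = 56.1952 kW


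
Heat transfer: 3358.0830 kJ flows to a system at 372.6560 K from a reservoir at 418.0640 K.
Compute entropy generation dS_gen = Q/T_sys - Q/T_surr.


dS_sys = 3358.0830/372.6560 = 9.0112 kJ/K
dS_surr = -3358.0830/418.0640 = -8.0325 kJ/K
dS_gen = 9.0112 - 8.0325 = 0.9788 kJ/K (irreversible)

dS_gen = 0.9788 kJ/K, irreversible


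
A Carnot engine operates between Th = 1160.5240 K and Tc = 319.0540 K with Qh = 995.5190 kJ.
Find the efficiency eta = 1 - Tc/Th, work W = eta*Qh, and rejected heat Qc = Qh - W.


eta = 1 - 319.0540/1160.5240 = 0.7251
W = 0.7251 * 995.5190 = 721.8286 kJ
Qc = 995.5190 - 721.8286 = 273.6904 kJ

eta = 72.5078%, W = 721.8286 kJ, Qc = 273.6904 kJ


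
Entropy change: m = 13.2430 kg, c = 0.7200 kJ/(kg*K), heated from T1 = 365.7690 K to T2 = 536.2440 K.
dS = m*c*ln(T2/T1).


T2/T1 = 1.4661
ln(T2/T1) = 0.3826
dS = 13.2430 * 0.7200 * 0.3826 = 3.6480 kJ/K

3.6480 kJ/K


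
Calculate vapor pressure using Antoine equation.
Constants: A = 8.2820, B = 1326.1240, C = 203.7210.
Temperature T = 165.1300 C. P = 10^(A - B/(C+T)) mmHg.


C+T = 368.8510
B/(C+T) = 3.5953
log10(P) = 8.2820 - 3.5953 = 4.6867
P = 10^4.6867 = 48608.9531 mmHg

48608.9531 mmHg


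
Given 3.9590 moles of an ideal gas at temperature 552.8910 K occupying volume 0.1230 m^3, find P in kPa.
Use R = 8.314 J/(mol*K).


P = nRT/V = 3.9590 * 8.314 * 552.8910 / 0.1230
= 18198.4769 / 0.1230 = 147955.0970 Pa = 147.9551 kPa

147.9551 kPa


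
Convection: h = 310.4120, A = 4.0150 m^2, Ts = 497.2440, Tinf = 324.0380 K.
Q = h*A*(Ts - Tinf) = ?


dT = 173.2060 K
Q = 310.4120 * 4.0150 * 173.2060 = 215867.3618 W

215867.3618 W


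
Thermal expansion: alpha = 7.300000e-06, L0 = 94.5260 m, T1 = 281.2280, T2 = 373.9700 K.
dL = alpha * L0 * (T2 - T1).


dT = 92.7420 K
dL = 7.300000e-06 * 94.5260 * 92.7420 = 0.063996 m
L_final = 94.589996 m

dL = 0.063996 m


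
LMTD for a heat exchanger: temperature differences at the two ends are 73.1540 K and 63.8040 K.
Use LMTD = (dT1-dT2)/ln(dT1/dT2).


dT1/dT2 = 1.1465
ln(dT1/dT2) = 0.1368
LMTD = 9.3500 / 0.1368 = 68.3725 K

68.3725 K


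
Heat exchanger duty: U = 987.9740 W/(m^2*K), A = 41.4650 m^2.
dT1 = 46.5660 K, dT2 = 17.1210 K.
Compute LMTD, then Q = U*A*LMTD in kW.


LMTD = 29.4284 K
Q = 987.9740 * 41.4650 * 29.4284 = 1205572.9324 W = 1205.5729 kW

1205.5729 kW


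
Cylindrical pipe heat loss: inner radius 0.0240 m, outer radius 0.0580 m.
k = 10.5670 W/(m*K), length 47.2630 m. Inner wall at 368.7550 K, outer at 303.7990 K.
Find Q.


dT = 64.9560 K
ln(ro/ri) = 0.8824
Q = 2*pi*10.5670*47.2630*64.9560 / 0.8824 = 230999.9892 W

230999.9892 W


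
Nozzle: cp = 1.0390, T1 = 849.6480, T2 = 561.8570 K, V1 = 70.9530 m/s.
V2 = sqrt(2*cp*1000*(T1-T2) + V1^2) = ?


dT = 287.7910 K
2*cp*1000*dT = 598029.6980
V1^2 = 5034.3282
V2 = sqrt(603064.0262) = 776.5720 m/s

776.5720 m/s


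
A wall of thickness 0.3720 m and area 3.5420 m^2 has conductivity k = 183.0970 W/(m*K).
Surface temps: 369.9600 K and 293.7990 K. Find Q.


dT = 76.1610 K
Q = 183.0970 * 3.5420 * 76.1610 / 0.3720 = 132775.9701 W

132775.9701 W


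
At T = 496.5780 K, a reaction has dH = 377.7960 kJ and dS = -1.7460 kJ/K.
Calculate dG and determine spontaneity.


T*dS = 496.5780 * -1.7460 = -867.0252 kJ
dG = 377.7960 + 867.0252 = 1244.8212 kJ (non-spontaneous)

dG = 1244.8212 kJ, non-spontaneous


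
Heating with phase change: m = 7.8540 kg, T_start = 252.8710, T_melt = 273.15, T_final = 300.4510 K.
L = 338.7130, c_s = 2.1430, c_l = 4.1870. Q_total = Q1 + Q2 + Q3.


Q1 (sensible, solid) = 7.8540 * 2.1430 * 20.2790 = 341.3183 kJ
Q2 (latent) = 7.8540 * 338.7130 = 2660.2519 kJ
Q3 (sensible, liquid) = 7.8540 * 4.1870 * 27.3010 = 897.7851 kJ
Q_total = 3899.3554 kJ

3899.3554 kJ


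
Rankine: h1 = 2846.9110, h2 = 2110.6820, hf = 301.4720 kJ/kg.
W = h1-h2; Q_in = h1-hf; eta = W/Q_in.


W = 736.2290 kJ/kg
Q_in = 2545.4390 kJ/kg
eta = 0.2892 = 28.9235%

eta = 28.9235%


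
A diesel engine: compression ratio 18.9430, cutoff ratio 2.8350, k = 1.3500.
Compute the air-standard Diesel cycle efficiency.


r^(k-1) = 2.7997
rc^k = 4.0827
eta = 0.5555 = 55.5519%

55.5519%


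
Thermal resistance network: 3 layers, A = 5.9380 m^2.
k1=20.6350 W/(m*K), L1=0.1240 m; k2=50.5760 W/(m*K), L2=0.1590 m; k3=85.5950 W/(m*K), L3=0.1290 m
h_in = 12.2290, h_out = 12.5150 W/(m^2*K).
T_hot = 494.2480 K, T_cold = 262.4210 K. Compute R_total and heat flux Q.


R_conv_in = 1/(12.2290*5.9380) = 0.0138
R_1 = 0.1240/(20.6350*5.9380) = 0.0010
R_2 = 0.1590/(50.5760*5.9380) = 0.0005
R_3 = 0.1290/(85.5950*5.9380) = 0.0003
R_conv_out = 1/(12.5150*5.9380) = 0.0135
R_total = 0.0290 K/W
Q = 231.8270 / 0.0290 = 7987.7706 W

R_total = 0.0290 K/W, Q = 7987.7706 W


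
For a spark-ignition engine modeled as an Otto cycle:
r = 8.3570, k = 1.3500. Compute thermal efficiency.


r^(k-1) = 2.1024
eta = 1 - 1/2.1024 = 0.5244 = 52.4356%

52.4356%


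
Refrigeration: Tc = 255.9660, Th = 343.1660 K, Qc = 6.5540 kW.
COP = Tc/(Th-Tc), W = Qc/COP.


COP = 255.9660 / 87.2000 = 2.9354
W = 6.5540 / 2.9354 = 2.2328 kW

COP = 2.9354, W = 2.2328 kW


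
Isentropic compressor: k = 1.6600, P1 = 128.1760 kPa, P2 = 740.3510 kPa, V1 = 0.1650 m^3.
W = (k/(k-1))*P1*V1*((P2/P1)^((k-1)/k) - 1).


(k-1)/k = 0.3976
(P2/P1)^exp = 2.0082
W = 2.5152 * 128.1760 * 0.1650 * (2.0082 - 1) = 53.6317 kJ

53.6317 kJ


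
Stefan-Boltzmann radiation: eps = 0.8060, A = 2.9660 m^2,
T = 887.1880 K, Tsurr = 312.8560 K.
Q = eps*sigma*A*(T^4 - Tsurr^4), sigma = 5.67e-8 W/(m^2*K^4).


T^4 = 6.1953e+11
Tsurr^4 = 9.5803e+09
Q = 0.8060 * 5.67e-8 * 2.9660 * 6.0995e+11 = 82676.7862 W

82676.7862 W


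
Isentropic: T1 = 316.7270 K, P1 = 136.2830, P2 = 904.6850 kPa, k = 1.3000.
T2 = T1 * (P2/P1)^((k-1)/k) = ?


(k-1)/k = 0.2308
(P2/P1)^exp = 1.5478
T2 = 316.7270 * 1.5478 = 490.2191 K

490.2191 K


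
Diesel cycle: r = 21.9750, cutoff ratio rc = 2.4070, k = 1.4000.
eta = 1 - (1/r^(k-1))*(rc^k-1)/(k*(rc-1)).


r^(k-1) = 3.4417
rc^k = 3.4203
eta = 0.6430 = 64.2991%

64.2991%


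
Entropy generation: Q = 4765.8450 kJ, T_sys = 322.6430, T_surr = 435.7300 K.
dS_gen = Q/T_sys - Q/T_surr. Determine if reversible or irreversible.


dS_sys = 4765.8450/322.6430 = 14.7713 kJ/K
dS_surr = -4765.8450/435.7300 = -10.9376 kJ/K
dS_gen = 14.7713 - 10.9376 = 3.8337 kJ/K (irreversible)

dS_gen = 3.8337 kJ/K, irreversible


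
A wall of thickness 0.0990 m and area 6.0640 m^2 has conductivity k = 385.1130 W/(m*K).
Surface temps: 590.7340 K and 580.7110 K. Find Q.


dT = 10.0230 K
Q = 385.1130 * 6.0640 * 10.0230 / 0.0990 = 236433.9879 W

236433.9879 W


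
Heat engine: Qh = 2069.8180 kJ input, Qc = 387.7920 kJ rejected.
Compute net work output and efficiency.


W = 2069.8180 - 387.7920 = 1682.0260 kJ
eta = 1682.0260 / 2069.8180 = 0.8126 = 81.2644%

W = 1682.0260 kJ, eta = 81.2644%


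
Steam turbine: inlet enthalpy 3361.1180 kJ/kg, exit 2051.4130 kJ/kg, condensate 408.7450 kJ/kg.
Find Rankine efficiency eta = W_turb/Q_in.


W = 1309.7050 kJ/kg
Q_in = 2952.3730 kJ/kg
eta = 0.4436 = 44.3611%

eta = 44.3611%


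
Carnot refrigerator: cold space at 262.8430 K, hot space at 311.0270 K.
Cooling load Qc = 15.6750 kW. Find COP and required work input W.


COP = 262.8430 / 48.1840 = 5.4550
W = 15.6750 / 5.4550 = 2.8735 kW

COP = 5.4550, W = 2.8735 kW


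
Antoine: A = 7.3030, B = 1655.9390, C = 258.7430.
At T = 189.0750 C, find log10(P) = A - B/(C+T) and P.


C+T = 447.8180
B/(C+T) = 3.6978
log10(P) = 7.3030 - 3.6978 = 3.6052
P = 10^3.6052 = 4029.0751 mmHg

4029.0751 mmHg


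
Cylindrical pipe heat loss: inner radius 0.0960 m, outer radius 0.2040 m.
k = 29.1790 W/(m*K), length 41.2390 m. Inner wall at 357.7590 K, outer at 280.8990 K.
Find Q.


dT = 76.8600 K
ln(ro/ri) = 0.7538
Q = 2*pi*29.1790*41.2390*76.8600 / 0.7538 = 770937.0027 W

770937.0027 W


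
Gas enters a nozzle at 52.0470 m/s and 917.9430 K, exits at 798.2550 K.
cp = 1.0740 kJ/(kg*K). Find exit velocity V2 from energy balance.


dT = 119.6880 K
2*cp*1000*dT = 257089.8240
V1^2 = 2708.8902
V2 = sqrt(259798.7142) = 509.7045 m/s

509.7045 m/s


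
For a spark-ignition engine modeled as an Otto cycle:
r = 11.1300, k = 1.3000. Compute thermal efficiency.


r^(k-1) = 2.0604
eta = 1 - 1/2.0604 = 0.5147 = 51.4654%

51.4654%


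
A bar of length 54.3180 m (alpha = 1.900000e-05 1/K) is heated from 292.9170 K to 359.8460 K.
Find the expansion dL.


dT = 66.9290 K
dL = 1.900000e-05 * 54.3180 * 66.9290 = 0.069074 m
L_final = 54.387074 m

dL = 0.069074 m


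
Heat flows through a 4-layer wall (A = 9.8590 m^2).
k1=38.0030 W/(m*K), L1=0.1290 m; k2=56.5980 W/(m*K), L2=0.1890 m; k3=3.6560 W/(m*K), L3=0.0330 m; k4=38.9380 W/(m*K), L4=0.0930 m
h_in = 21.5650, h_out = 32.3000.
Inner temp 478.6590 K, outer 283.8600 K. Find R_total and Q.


R_conv_in = 1/(21.5650*9.8590) = 0.0047
R_1 = 0.1290/(38.0030*9.8590) = 0.0003
R_2 = 0.1890/(56.5980*9.8590) = 0.0003
R_3 = 0.0330/(3.6560*9.8590) = 0.0009
R_4 = 0.0930/(38.9380*9.8590) = 0.0002
R_conv_out = 1/(32.3000*9.8590) = 0.0031
R_total = 0.0097 K/W
Q = 194.7990 / 0.0097 = 20114.4745 W

R_total = 0.0097 K/W, Q = 20114.4745 W


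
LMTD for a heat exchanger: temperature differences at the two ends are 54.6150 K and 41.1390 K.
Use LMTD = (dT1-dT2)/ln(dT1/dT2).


dT1/dT2 = 1.3276
ln(dT1/dT2) = 0.2834
LMTD = 13.4760 / 0.2834 = 47.5592 K

47.5592 K


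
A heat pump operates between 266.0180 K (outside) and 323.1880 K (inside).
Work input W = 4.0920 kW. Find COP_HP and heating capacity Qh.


COP = 323.1880 / 57.1700 = 5.6531
Qh = 5.6531 * 4.0920 = 23.1325 kW

COP = 5.6531, Qh = 23.1325 kW


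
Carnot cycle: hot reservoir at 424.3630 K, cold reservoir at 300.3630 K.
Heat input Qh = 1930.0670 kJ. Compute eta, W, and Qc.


eta = 1 - 300.3630/424.3630 = 0.2922
W = 0.2922 * 1930.0670 = 563.9707 kJ
Qc = 1930.0670 - 563.9707 = 1366.0963 kJ

eta = 29.2203%, W = 563.9707 kJ, Qc = 1366.0963 kJ


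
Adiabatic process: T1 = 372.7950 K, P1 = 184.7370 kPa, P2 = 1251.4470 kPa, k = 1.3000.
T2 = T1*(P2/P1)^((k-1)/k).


(k-1)/k = 0.2308
(P2/P1)^exp = 1.5550
T2 = 372.7950 * 1.5550 = 579.7045 K

579.7045 K


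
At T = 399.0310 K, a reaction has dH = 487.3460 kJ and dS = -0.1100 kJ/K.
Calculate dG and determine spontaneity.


T*dS = 399.0310 * -0.1100 = -43.8934 kJ
dG = 487.3460 + 43.8934 = 531.2394 kJ (non-spontaneous)

dG = 531.2394 kJ, non-spontaneous


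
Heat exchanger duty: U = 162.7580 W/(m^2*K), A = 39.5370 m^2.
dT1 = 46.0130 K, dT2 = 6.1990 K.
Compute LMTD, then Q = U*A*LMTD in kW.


LMTD = 19.8620 K
Q = 162.7580 * 39.5370 * 19.8620 = 127810.9357 W = 127.8109 kW

127.8109 kW


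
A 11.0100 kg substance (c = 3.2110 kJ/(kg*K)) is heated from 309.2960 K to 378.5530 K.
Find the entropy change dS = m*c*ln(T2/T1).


T2/T1 = 1.2239
ln(T2/T1) = 0.2021
dS = 11.0100 * 3.2110 * 0.2021 = 7.1434 kJ/K

7.1434 kJ/K


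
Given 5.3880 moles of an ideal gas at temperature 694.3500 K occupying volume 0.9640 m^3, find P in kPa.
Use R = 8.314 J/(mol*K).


P = nRT/V = 5.3880 * 8.314 * 694.3500 / 0.9640
= 31103.9859 / 0.9640 = 32265.5456 Pa = 32.2655 kPa

32.2655 kPa


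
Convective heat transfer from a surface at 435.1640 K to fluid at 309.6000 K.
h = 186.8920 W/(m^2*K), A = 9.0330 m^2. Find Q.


dT = 125.5640 K
Q = 186.8920 * 9.0330 * 125.5640 = 211976.5717 W

211976.5717 W


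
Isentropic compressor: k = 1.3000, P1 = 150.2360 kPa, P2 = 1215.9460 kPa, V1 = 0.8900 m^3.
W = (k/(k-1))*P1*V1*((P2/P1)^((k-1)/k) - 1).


(k-1)/k = 0.2308
(P2/P1)^exp = 1.6202
W = 4.3333 * 150.2360 * 0.8900 * (1.6202 - 1) = 359.3550 kJ

359.3550 kJ


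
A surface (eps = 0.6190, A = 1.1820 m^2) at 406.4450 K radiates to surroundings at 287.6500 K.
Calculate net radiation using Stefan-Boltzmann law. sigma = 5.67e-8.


T^4 = 2.7290e+10
Tsurr^4 = 6.8463e+09
Q = 0.6190 * 5.67e-8 * 1.1820 * 2.0444e+10 = 848.1154 W

848.1154 W


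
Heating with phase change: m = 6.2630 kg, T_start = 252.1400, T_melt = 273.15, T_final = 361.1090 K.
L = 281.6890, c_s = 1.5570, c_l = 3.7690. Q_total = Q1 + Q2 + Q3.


Q1 (sensible, solid) = 6.2630 * 1.5570 * 21.0100 = 204.8788 kJ
Q2 (latent) = 6.2630 * 281.6890 = 1764.2182 kJ
Q3 (sensible, liquid) = 6.2630 * 3.7690 * 87.9590 = 2076.2939 kJ
Q_total = 4045.3910 kJ

4045.3910 kJ


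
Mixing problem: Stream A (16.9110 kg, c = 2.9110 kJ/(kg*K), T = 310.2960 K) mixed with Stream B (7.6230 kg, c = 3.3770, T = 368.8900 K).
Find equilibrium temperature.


num = 24771.5147
den = 74.9708
Tf = 330.4155 K

330.4155 K


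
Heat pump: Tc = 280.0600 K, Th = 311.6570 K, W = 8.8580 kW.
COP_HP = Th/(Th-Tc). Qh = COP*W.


COP = 311.6570 / 31.5970 = 9.8635
Qh = 9.8635 * 8.8580 = 87.3709 kW

COP = 9.8635, Qh = 87.3709 kW


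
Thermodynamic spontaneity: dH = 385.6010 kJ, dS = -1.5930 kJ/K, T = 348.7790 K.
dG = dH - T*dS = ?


T*dS = 348.7790 * -1.5930 = -555.6049 kJ
dG = 385.6010 + 555.6049 = 941.2059 kJ (non-spontaneous)

dG = 941.2059 kJ, non-spontaneous


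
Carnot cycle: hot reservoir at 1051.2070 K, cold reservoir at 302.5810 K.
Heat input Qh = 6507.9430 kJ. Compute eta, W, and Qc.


eta = 1 - 302.5810/1051.2070 = 0.7122
W = 0.7122 * 6507.9430 = 4634.6869 kJ
Qc = 6507.9430 - 4634.6869 = 1873.2561 kJ

eta = 71.2158%, W = 4634.6869 kJ, Qc = 1873.2561 kJ


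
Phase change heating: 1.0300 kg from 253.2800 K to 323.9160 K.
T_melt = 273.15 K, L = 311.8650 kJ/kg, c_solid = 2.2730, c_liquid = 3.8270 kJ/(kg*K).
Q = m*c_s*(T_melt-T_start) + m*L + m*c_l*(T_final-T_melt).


Q1 (sensible, solid) = 1.0300 * 2.2730 * 19.8700 = 46.5194 kJ
Q2 (latent) = 1.0300 * 311.8650 = 321.2210 kJ
Q3 (sensible, liquid) = 1.0300 * 3.8270 * 50.7660 = 200.1099 kJ
Q_total = 567.8503 kJ

567.8503 kJ


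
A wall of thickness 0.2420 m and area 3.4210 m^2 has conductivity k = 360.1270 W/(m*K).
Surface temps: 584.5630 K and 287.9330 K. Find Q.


dT = 296.6300 K
Q = 360.1270 * 3.4210 * 296.6300 / 0.2420 = 1510109.5816 W

1510109.5816 W


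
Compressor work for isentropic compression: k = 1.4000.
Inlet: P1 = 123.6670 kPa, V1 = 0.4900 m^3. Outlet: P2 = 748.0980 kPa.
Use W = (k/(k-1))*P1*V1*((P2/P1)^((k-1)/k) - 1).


(k-1)/k = 0.2857
(P2/P1)^exp = 1.6724
W = 3.5000 * 123.6670 * 0.4900 * (1.6724 - 1) = 142.6119 kJ

142.6119 kJ


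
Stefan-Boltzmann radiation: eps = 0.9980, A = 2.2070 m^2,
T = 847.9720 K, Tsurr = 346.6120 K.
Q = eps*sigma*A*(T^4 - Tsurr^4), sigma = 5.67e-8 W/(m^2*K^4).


T^4 = 5.1704e+11
Tsurr^4 = 1.4434e+10
Q = 0.9980 * 5.67e-8 * 2.2070 * 5.0261e+11 = 62769.1021 W

62769.1021 W


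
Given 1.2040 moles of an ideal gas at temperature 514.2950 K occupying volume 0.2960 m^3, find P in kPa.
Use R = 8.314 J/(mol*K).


P = nRT/V = 1.2040 * 8.314 * 514.2950 / 0.2960
= 5148.1218 / 0.2960 = 17392.3032 Pa = 17.3923 kPa

17.3923 kPa


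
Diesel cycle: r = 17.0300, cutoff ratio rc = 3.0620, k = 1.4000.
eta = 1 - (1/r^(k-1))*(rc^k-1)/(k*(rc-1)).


r^(k-1) = 3.1080
rc^k = 4.7908
eta = 0.5775 = 57.7499%

57.7499%


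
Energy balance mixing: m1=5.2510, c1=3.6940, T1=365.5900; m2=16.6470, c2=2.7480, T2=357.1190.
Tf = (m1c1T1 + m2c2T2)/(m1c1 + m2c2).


num = 23428.1702
den = 65.1432
Tf = 359.6413 K

359.6413 K


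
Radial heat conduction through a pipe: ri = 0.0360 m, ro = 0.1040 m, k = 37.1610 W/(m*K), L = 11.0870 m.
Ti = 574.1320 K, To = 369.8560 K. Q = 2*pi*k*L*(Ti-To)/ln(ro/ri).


dT = 204.2760 K
ln(ro/ri) = 1.0609
Q = 2*pi*37.1610*11.0870*204.2760 / 1.0609 = 498466.1626 W

498466.1626 W


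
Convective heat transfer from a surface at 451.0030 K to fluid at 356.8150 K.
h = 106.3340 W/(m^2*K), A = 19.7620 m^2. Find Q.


dT = 94.1880 K
Q = 106.3340 * 19.7620 * 94.1880 = 197924.0738 W

197924.0738 W


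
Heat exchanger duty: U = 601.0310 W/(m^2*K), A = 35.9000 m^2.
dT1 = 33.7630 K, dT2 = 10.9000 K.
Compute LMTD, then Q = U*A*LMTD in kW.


LMTD = 20.2220 K
Q = 601.0310 * 35.9000 * 20.2220 = 436329.4275 W = 436.3294 kW

436.3294 kW


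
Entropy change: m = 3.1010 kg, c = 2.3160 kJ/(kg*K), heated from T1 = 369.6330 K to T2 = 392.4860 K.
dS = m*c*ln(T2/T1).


T2/T1 = 1.0618
ln(T2/T1) = 0.0600
dS = 3.1010 * 2.3160 * 0.0600 = 0.4308 kJ/K

0.4308 kJ/K


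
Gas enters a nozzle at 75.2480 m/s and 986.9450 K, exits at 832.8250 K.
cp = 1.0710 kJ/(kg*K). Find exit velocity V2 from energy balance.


dT = 154.1200 K
2*cp*1000*dT = 330125.0400
V1^2 = 5662.2615
V2 = sqrt(335787.3015) = 579.4716 m/s

579.4716 m/s


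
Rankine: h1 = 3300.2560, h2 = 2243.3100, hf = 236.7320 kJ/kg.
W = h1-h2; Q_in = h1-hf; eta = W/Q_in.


W = 1056.9460 kJ/kg
Q_in = 3063.5240 kJ/kg
eta = 0.3450 = 34.5010%

eta = 34.5010%


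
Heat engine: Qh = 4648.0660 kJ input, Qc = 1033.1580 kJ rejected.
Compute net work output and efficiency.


W = 4648.0660 - 1033.1580 = 3614.9080 kJ
eta = 3614.9080 / 4648.0660 = 0.7777 = 77.7723%

W = 3614.9080 kJ, eta = 77.7723%


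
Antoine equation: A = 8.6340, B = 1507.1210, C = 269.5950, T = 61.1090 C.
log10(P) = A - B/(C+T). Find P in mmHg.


C+T = 330.7040
B/(C+T) = 4.5573
log10(P) = 8.6340 - 4.5573 = 4.0767
P = 10^4.0767 = 11931.3320 mmHg

11931.3320 mmHg


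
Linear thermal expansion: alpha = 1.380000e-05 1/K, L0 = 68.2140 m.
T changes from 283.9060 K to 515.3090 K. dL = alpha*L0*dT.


dT = 231.4030 K
dL = 1.380000e-05 * 68.2140 * 231.4030 = 0.217832 m
L_final = 68.431832 m

dL = 0.217832 m


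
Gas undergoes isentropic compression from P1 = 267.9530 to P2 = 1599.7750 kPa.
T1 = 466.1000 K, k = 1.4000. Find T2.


(k-1)/k = 0.2857
(P2/P1)^exp = 1.6662
T2 = 466.1000 * 1.6662 = 776.5930 K

776.5930 K


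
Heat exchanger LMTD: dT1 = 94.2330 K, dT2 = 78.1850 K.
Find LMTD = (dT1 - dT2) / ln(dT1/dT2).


dT1/dT2 = 1.2053
ln(dT1/dT2) = 0.1867
LMTD = 16.0480 / 0.1867 = 85.9595 K

85.9595 K


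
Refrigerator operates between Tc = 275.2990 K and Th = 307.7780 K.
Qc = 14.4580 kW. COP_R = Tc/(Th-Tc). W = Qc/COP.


COP = 275.2990 / 32.4790 = 8.4762
W = 14.4580 / 8.4762 = 1.7057 kW

COP = 8.4762, W = 1.7057 kW


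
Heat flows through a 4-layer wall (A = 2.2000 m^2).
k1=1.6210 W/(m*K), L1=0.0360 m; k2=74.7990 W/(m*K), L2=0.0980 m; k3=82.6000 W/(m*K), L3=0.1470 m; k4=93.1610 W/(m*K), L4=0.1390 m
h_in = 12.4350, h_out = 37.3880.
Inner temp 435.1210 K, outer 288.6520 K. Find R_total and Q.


R_conv_in = 1/(12.4350*2.2000) = 0.0366
R_1 = 0.0360/(1.6210*2.2000) = 0.0101
R_2 = 0.0980/(74.7990*2.2000) = 0.0006
R_3 = 0.1470/(82.6000*2.2000) = 0.0008
R_4 = 0.1390/(93.1610*2.2000) = 0.0007
R_conv_out = 1/(37.3880*2.2000) = 0.0122
R_total = 0.0609 K/W
Q = 146.4690 / 0.0609 = 2405.5206 W

R_total = 0.0609 K/W, Q = 2405.5206 W


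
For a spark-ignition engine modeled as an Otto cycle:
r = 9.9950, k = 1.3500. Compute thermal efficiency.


r^(k-1) = 2.2383
eta = 1 - 1/2.2383 = 0.5532 = 55.3238%

55.3238%


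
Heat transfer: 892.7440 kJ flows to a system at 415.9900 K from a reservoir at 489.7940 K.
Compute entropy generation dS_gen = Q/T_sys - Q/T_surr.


dS_sys = 892.7440/415.9900 = 2.1461 kJ/K
dS_surr = -892.7440/489.7940 = -1.8227 kJ/K
dS_gen = 2.1461 - 1.8227 = 0.3234 kJ/K (irreversible)

dS_gen = 0.3234 kJ/K, irreversible


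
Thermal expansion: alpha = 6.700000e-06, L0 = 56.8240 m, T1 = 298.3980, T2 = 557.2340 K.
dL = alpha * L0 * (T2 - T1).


dT = 258.8360 K
dL = 6.700000e-06 * 56.8240 * 258.8360 = 0.098544 m
L_final = 56.922544 m

dL = 0.098544 m


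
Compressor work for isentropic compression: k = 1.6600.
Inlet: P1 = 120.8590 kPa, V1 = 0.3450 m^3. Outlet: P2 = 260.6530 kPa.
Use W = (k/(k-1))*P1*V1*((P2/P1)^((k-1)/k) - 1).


(k-1)/k = 0.3976
(P2/P1)^exp = 1.3574
W = 2.5152 * 120.8590 * 0.3450 * (1.3574 - 1) = 37.4819 kJ

37.4819 kJ


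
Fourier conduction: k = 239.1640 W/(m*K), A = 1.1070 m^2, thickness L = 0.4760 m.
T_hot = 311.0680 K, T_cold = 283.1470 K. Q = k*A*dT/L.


dT = 27.9210 K
Q = 239.1640 * 1.1070 * 27.9210 / 0.4760 = 15529.8566 W

15529.8566 W


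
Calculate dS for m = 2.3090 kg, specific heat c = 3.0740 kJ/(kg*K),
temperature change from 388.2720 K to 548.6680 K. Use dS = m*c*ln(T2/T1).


T2/T1 = 1.4131
ln(T2/T1) = 0.3458
dS = 2.3090 * 3.0740 * 0.3458 = 2.4544 kJ/K

2.4544 kJ/K


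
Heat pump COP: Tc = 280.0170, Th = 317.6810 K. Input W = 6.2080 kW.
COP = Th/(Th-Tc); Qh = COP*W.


COP = 317.6810 / 37.6640 = 8.4346
Qh = 8.4346 * 6.2080 = 52.3620 kW

COP = 8.4346, Qh = 52.3620 kW


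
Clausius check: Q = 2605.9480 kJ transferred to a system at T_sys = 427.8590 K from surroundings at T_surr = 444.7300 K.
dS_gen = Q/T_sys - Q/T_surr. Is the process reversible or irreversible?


dS_sys = 2605.9480/427.8590 = 6.0907 kJ/K
dS_surr = -2605.9480/444.7300 = -5.8596 kJ/K
dS_gen = 6.0907 - 5.8596 = 0.2311 kJ/K (irreversible)

dS_gen = 0.2311 kJ/K, irreversible


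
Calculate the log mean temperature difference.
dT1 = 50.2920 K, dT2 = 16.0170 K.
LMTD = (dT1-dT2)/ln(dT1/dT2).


dT1/dT2 = 3.1399
ln(dT1/dT2) = 1.1442
LMTD = 34.2750 / 1.1442 = 29.9555 K

29.9555 K


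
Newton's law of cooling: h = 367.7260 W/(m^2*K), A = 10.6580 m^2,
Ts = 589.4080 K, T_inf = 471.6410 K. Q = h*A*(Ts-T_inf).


dT = 117.7670 K
Q = 367.7260 * 10.6580 * 117.7670 = 461555.2184 W

461555.2184 W


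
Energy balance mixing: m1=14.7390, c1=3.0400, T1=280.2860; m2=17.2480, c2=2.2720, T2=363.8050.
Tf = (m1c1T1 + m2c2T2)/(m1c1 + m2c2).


num = 26815.2439
den = 83.9940
Tf = 319.2518 K

319.2518 K


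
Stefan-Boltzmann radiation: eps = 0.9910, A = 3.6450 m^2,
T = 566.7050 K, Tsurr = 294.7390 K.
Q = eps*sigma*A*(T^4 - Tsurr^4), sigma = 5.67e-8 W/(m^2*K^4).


T^4 = 1.0314e+11
Tsurr^4 = 7.5466e+09
Q = 0.9910 * 5.67e-8 * 3.6450 * 9.5594e+10 = 19578.6778 W

19578.6778 W


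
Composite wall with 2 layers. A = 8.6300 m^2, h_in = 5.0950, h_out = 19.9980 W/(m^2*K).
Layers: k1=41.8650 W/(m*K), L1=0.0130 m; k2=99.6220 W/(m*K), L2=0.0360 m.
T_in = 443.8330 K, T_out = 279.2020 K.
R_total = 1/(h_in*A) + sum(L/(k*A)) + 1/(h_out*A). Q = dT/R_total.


R_conv_in = 1/(5.0950*8.6300) = 0.0227
R_1 = 0.0130/(41.8650*8.6300) = 3.5982e-05
R_2 = 0.0360/(99.6220*8.6300) = 4.1873e-05
R_conv_out = 1/(19.9980*8.6300) = 0.0058
R_total = 0.0286 K/W
Q = 164.6310 / 0.0286 = 5753.3044 W

R_total = 0.0286 K/W, Q = 5753.3044 W


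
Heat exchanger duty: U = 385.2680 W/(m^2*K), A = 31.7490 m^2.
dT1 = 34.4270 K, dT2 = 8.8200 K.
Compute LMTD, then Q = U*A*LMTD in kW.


LMTD = 18.8035 K
Q = 385.2680 * 31.7490 * 18.8035 = 230002.3193 W = 230.0023 kW

230.0023 kW


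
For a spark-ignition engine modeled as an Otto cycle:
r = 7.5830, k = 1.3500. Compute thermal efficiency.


r^(k-1) = 2.0321
eta = 1 - 1/2.0321 = 0.5079 = 50.7897%

50.7897%


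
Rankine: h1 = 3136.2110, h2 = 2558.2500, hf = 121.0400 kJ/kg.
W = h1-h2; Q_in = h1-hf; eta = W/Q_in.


W = 577.9610 kJ/kg
Q_in = 3015.1710 kJ/kg
eta = 0.1917 = 19.1684%

eta = 19.1684%


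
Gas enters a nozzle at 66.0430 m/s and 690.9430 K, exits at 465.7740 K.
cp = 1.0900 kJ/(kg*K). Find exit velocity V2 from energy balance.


dT = 225.1690 K
2*cp*1000*dT = 490868.4200
V1^2 = 4361.6778
V2 = sqrt(495230.0978) = 703.7259 m/s

703.7259 m/s


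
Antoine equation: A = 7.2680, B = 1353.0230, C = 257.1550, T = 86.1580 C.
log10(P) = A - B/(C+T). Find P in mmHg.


C+T = 343.3130
B/(C+T) = 3.9411
log10(P) = 7.2680 - 3.9411 = 3.3269
P = 10^3.3269 = 2122.8676 mmHg

2122.8676 mmHg


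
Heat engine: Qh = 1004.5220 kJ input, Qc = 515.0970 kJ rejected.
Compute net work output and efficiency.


W = 1004.5220 - 515.0970 = 489.4250 kJ
eta = 489.4250 / 1004.5220 = 0.4872 = 48.7222%

W = 489.4250 kJ, eta = 48.7222%


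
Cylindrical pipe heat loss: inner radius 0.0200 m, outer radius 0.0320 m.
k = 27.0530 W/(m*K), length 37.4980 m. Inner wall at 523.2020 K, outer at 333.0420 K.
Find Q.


dT = 190.1600 K
ln(ro/ri) = 0.4700
Q = 2*pi*27.0530*37.4980*190.1600 / 0.4700 = 2578821.9783 W

2578821.9783 W


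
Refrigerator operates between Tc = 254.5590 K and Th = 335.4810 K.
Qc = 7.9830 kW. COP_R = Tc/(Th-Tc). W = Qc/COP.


COP = 254.5590 / 80.9220 = 3.1457
W = 7.9830 / 3.1457 = 2.5377 kW

COP = 3.1457, W = 2.5377 kW


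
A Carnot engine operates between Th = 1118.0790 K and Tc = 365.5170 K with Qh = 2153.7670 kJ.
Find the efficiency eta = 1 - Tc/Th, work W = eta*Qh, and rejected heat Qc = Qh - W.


eta = 1 - 365.5170/1118.0790 = 0.6731
W = 0.6731 * 2153.7670 = 1449.6679 kJ
Qc = 2153.7670 - 1449.6679 = 704.0991 kJ

eta = 67.3085%, W = 1449.6679 kJ, Qc = 704.0991 kJ


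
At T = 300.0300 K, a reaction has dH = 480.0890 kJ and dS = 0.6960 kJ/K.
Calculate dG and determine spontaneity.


T*dS = 300.0300 * 0.6960 = 208.8209 kJ
dG = 480.0890 - 208.8209 = 271.2681 kJ (non-spontaneous)

dG = 271.2681 kJ, non-spontaneous


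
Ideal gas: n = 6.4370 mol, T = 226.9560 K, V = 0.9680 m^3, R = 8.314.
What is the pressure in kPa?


P = nRT/V = 6.4370 * 8.314 * 226.9560 / 0.9680
= 12146.0537 / 0.9680 = 12547.5762 Pa = 12.5476 kPa

12.5476 kPa


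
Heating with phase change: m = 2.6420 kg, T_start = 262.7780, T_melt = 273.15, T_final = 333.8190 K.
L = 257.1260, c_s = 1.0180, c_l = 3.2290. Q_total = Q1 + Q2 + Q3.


Q1 (sensible, solid) = 2.6420 * 1.0180 * 10.3720 = 27.8961 kJ
Q2 (latent) = 2.6420 * 257.1260 = 679.3269 kJ
Q3 (sensible, liquid) = 2.6420 * 3.2290 * 60.6690 = 517.5683 kJ
Q_total = 1224.7913 kJ

1224.7913 kJ


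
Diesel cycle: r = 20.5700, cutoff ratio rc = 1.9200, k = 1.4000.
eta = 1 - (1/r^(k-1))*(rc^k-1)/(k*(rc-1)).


r^(k-1) = 3.3519
rc^k = 2.4924
eta = 0.6543 = 65.4314%

65.4314%


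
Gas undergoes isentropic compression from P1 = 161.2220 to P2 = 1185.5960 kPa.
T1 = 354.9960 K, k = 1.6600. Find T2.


(k-1)/k = 0.3976
(P2/P1)^exp = 2.2106
T2 = 354.9960 * 2.2106 = 784.7665 K

784.7665 K


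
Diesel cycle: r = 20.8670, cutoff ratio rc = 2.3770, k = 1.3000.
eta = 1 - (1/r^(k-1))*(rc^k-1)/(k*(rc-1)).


r^(k-1) = 2.4879
rc^k = 3.0820
eta = 0.5325 = 53.2509%

53.2509%


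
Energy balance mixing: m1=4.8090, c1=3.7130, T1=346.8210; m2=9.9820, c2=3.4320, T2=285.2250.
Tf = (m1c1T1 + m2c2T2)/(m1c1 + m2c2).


num = 15964.0742
den = 52.1140
Tf = 306.3296 K

306.3296 K


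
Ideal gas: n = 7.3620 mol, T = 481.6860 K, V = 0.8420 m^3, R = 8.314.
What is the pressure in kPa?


P = nRT/V = 7.3620 * 8.314 * 481.6860 / 0.8420
= 29482.8768 / 0.8420 = 35015.2931 Pa = 35.0153 kPa

35.0153 kPa


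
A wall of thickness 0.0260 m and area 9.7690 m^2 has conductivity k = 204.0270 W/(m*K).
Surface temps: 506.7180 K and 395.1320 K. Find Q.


dT = 111.5860 K
Q = 204.0270 * 9.7690 * 111.5860 / 0.0260 = 8554095.9075 W

8554095.9075 W


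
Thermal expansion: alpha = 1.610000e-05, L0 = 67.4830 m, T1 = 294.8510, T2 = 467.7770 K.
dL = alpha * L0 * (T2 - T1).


dT = 172.9260 K
dL = 1.610000e-05 * 67.4830 * 172.9260 = 0.187880 m
L_final = 67.670880 m

dL = 0.187880 m


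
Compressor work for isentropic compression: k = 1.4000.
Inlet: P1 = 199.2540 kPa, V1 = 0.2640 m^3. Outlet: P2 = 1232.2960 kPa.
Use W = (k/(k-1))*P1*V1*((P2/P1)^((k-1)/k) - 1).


(k-1)/k = 0.2857
(P2/P1)^exp = 1.6830
W = 3.5000 * 199.2540 * 0.2640 * (1.6830 - 1) = 125.7504 kJ

125.7504 kJ


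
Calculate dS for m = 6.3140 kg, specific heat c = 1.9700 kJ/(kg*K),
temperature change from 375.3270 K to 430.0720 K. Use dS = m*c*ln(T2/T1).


T2/T1 = 1.1459
ln(T2/T1) = 0.1362
dS = 6.3140 * 1.9700 * 0.1362 = 1.6936 kJ/K

1.6936 kJ/K


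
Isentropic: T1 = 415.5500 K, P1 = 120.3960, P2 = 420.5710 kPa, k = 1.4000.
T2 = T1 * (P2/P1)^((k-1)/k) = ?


(k-1)/k = 0.2857
(P2/P1)^exp = 1.4296
T2 = 415.5500 * 1.4296 = 594.0610 K

594.0610 K


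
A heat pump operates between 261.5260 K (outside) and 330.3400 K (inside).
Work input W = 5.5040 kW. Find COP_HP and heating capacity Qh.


COP = 330.3400 / 68.8140 = 4.8005
Qh = 4.8005 * 5.5040 = 26.4218 kW

COP = 4.8005, Qh = 26.4218 kW


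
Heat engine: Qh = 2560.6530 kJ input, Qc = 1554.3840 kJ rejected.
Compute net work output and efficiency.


W = 2560.6530 - 1554.3840 = 1006.2690 kJ
eta = 1006.2690 / 2560.6530 = 0.3930 = 39.2974%

W = 1006.2690 kJ, eta = 39.2974%


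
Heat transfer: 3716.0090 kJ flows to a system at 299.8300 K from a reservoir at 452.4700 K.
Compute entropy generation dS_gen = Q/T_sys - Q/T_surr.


dS_sys = 3716.0090/299.8300 = 12.3937 kJ/K
dS_surr = -3716.0090/452.4700 = -8.2127 kJ/K
dS_gen = 12.3937 - 8.2127 = 4.1810 kJ/K (irreversible)

dS_gen = 4.1810 kJ/K, irreversible


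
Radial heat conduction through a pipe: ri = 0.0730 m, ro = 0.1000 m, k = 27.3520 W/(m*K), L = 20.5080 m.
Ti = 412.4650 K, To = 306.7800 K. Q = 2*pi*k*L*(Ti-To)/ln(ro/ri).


dT = 105.6850 K
ln(ro/ri) = 0.3147
Q = 2*pi*27.3520*20.5080*105.6850 / 0.3147 = 1183570.2651 W

1183570.2651 W


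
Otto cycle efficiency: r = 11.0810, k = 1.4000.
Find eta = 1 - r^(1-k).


r^(k-1) = 2.6172
eta = 1 - 1/2.6172 = 0.6179 = 61.7908%

61.7908%


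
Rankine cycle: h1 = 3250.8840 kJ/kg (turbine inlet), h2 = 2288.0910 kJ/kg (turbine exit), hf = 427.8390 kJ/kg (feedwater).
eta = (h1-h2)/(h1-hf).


W = 962.7930 kJ/kg
Q_in = 2823.0450 kJ/kg
eta = 0.3410 = 34.1048%

eta = 34.1048%


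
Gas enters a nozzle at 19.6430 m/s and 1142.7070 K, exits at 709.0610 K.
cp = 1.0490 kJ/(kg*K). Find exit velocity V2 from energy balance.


dT = 433.6460 K
2*cp*1000*dT = 909789.3080
V1^2 = 385.8474
V2 = sqrt(910175.1554) = 954.0310 m/s

954.0310 m/s


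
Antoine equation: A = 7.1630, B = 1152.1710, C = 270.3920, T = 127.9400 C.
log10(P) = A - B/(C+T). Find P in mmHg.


C+T = 398.3320
B/(C+T) = 2.8925
log10(P) = 7.1630 - 2.8925 = 4.2705
P = 10^4.2705 = 18642.7862 mmHg

18642.7862 mmHg


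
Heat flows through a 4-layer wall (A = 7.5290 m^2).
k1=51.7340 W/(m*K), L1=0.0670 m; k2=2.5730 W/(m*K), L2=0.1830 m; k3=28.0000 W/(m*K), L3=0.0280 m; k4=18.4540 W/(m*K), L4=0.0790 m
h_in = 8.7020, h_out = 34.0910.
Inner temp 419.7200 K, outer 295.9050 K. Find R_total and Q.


R_conv_in = 1/(8.7020*7.5290) = 0.0153
R_1 = 0.0670/(51.7340*7.5290) = 0.0002
R_2 = 0.1830/(2.5730*7.5290) = 0.0094
R_3 = 0.0280/(28.0000*7.5290) = 0.0001
R_4 = 0.0790/(18.4540*7.5290) = 0.0006
R_conv_out = 1/(34.0910*7.5290) = 0.0039
R_total = 0.0295 K/W
Q = 123.8150 / 0.0295 = 4200.0862 W

R_total = 0.0295 K/W, Q = 4200.0862 W


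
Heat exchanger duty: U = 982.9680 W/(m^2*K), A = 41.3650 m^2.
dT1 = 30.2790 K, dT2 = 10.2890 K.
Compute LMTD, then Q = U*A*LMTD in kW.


LMTD = 18.5199 K
Q = 982.9680 * 41.3650 * 18.5199 = 753028.1689 W = 753.0282 kW

753.0282 kW


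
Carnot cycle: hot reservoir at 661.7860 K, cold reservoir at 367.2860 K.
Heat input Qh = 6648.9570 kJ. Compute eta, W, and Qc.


eta = 1 - 367.2860/661.7860 = 0.4450
W = 0.4450 * 6648.9570 = 2958.8384 kJ
Qc = 6648.9570 - 2958.8384 = 3690.1186 kJ

eta = 44.5008%, W = 2958.8384 kJ, Qc = 3690.1186 kJ


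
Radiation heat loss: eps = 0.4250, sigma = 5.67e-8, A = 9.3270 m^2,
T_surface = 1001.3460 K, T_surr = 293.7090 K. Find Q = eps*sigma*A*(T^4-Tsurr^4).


T^4 = 1.0054e+12
Tsurr^4 = 7.4416e+09
Q = 0.4250 * 5.67e-8 * 9.3270 * 9.9795e+11 = 224297.3567 W

224297.3567 W


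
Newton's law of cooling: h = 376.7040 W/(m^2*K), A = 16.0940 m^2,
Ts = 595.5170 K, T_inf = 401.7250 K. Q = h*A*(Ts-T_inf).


dT = 193.7920 K
Q = 376.7040 * 16.0940 * 193.7920 = 1174897.7539 W

1174897.7539 W


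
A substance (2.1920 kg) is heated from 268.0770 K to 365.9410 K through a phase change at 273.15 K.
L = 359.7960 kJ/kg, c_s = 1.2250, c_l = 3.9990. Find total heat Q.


Q1 (sensible, solid) = 2.1920 * 1.2250 * 5.0730 = 13.6220 kJ
Q2 (latent) = 2.1920 * 359.7960 = 788.6728 kJ
Q3 (sensible, liquid) = 2.1920 * 3.9990 * 92.7910 = 813.3881 kJ
Q_total = 1615.6829 kJ

1615.6829 kJ


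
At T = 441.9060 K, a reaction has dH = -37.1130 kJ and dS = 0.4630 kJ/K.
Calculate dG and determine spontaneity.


T*dS = 441.9060 * 0.4630 = 204.6025 kJ
dG = -37.1130 - 204.6025 = -241.7155 kJ (spontaneous)

dG = -241.7155 kJ, spontaneous


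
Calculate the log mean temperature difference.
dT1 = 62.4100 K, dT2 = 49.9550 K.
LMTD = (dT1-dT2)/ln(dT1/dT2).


dT1/dT2 = 1.2493
ln(dT1/dT2) = 0.2226
LMTD = 12.4550 / 0.2226 = 55.9516 K

55.9516 K


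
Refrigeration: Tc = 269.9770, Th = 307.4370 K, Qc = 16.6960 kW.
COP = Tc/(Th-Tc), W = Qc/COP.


COP = 269.9770 / 37.4600 = 7.2071
W = 16.6960 / 7.2071 = 2.3166 kW

COP = 7.2071, W = 2.3166 kW


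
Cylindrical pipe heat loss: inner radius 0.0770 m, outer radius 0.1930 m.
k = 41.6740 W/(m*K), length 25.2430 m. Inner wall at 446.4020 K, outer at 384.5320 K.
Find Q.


dT = 61.8700 K
ln(ro/ri) = 0.9189
Q = 2*pi*41.6740*25.2430*61.8700 / 0.9189 = 445046.1896 W

445046.1896 W


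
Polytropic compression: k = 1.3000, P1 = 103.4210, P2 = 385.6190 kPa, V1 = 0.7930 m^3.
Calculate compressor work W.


(k-1)/k = 0.2308
(P2/P1)^exp = 1.3549
W = 4.3333 * 103.4210 * 0.7930 * (1.3549 - 1) = 126.1152 kJ

126.1152 kJ


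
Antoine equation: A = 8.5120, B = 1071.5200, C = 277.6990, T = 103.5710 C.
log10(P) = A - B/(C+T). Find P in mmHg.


C+T = 381.2700
B/(C+T) = 2.8104
log10(P) = 8.5120 - 2.8104 = 5.7016
P = 10^5.7016 = 503040.7510 mmHg

503040.7510 mmHg


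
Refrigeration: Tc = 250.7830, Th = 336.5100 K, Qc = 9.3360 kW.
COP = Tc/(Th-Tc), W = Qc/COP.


COP = 250.7830 / 85.7270 = 2.9254
W = 9.3360 / 2.9254 = 3.1914 kW

COP = 2.9254, W = 3.1914 kW


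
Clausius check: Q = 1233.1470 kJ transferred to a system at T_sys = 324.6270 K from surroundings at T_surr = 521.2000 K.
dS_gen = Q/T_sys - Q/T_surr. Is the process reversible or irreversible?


dS_sys = 1233.1470/324.6270 = 3.7987 kJ/K
dS_surr = -1233.1470/521.2000 = -2.3660 kJ/K
dS_gen = 3.7987 - 2.3660 = 1.4327 kJ/K (irreversible)

dS_gen = 1.4327 kJ/K, irreversible


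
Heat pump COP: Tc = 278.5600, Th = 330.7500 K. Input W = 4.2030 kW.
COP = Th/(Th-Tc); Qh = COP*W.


COP = 330.7500 / 52.1900 = 6.3374
Qh = 6.3374 * 4.2030 = 26.6362 kW

COP = 6.3374, Qh = 26.6362 kW


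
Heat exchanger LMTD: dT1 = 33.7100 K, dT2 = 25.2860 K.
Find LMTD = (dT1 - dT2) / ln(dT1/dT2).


dT1/dT2 = 1.3331
ln(dT1/dT2) = 0.2875
LMTD = 8.4240 / 0.2875 = 29.2964 K

29.2964 K


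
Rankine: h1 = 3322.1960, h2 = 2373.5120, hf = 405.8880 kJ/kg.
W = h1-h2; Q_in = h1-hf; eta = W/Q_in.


W = 948.6840 kJ/kg
Q_in = 2916.3080 kJ/kg
eta = 0.3253 = 32.5303%

eta = 32.5303%


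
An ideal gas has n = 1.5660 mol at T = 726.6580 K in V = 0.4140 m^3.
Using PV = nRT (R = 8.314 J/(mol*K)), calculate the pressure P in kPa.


P = nRT/V = 1.5660 * 8.314 * 726.6580 / 0.4140
= 9460.8866 / 0.4140 = 22852.3831 Pa = 22.8524 kPa

22.8524 kPa
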